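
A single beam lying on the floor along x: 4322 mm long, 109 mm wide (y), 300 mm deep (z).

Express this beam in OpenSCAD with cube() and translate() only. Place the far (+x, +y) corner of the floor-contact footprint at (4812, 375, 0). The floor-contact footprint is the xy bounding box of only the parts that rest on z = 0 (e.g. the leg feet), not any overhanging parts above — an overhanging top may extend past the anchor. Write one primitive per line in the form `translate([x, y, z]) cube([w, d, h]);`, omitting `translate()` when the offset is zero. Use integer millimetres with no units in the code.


translate([490, 266, 0]) cube([4322, 109, 300]);


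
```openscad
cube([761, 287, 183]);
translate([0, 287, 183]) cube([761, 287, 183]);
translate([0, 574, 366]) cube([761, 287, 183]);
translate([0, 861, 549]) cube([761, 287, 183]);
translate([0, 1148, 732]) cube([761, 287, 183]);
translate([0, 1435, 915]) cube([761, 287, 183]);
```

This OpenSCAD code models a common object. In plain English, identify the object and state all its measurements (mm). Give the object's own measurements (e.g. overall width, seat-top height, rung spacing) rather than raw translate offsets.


A straight staircase of 6 solid steps. Each step is 761 mm wide (x), 287 mm deep (y, the going) and 183 mm tall (the rise). The first step rests on the floor; each subsequent step sits one going further in +y and one rise higher in +z, directly behind and above the previous step with no overlap.


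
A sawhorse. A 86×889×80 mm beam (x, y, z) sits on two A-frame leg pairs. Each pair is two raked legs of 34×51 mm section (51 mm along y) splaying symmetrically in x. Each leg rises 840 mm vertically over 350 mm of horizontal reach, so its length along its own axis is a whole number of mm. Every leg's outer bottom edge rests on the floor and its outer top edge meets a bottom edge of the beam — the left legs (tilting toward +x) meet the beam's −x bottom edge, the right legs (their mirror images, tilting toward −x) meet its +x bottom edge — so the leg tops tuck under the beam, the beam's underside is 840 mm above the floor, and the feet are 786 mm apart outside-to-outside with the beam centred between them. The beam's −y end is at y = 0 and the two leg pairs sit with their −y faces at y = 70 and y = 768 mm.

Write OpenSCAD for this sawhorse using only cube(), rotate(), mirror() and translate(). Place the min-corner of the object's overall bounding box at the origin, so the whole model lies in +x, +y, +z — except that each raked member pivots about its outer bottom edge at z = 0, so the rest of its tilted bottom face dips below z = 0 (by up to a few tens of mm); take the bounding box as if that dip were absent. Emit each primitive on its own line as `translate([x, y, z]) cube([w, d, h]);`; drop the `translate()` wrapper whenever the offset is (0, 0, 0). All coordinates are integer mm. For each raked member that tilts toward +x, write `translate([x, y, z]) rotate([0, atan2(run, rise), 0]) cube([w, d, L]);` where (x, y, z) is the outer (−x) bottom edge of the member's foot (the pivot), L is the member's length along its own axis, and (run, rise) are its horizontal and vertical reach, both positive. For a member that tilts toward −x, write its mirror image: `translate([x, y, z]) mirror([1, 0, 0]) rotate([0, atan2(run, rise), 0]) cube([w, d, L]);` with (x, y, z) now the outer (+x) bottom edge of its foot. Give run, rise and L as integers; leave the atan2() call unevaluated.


// leg length = √(350² + 840²) = 910
// right-leg outer foot x = 2·350 + 86 = 786
// beam min-corner = (350, 0, 840)
translate([350, 0, 840]) cube([86, 889, 80]);
translate([0, 70, 0]) rotate([0, atan2(350, 840), 0]) cube([34, 51, 910]);
translate([786, 70, 0]) mirror([1, 0, 0]) rotate([0, atan2(350, 840), 0]) cube([34, 51, 910]);
translate([0, 768, 0]) rotate([0, atan2(350, 840), 0]) cube([34, 51, 910]);
translate([786, 768, 0]) mirror([1, 0, 0]) rotate([0, atan2(350, 840), 0]) cube([34, 51, 910]);


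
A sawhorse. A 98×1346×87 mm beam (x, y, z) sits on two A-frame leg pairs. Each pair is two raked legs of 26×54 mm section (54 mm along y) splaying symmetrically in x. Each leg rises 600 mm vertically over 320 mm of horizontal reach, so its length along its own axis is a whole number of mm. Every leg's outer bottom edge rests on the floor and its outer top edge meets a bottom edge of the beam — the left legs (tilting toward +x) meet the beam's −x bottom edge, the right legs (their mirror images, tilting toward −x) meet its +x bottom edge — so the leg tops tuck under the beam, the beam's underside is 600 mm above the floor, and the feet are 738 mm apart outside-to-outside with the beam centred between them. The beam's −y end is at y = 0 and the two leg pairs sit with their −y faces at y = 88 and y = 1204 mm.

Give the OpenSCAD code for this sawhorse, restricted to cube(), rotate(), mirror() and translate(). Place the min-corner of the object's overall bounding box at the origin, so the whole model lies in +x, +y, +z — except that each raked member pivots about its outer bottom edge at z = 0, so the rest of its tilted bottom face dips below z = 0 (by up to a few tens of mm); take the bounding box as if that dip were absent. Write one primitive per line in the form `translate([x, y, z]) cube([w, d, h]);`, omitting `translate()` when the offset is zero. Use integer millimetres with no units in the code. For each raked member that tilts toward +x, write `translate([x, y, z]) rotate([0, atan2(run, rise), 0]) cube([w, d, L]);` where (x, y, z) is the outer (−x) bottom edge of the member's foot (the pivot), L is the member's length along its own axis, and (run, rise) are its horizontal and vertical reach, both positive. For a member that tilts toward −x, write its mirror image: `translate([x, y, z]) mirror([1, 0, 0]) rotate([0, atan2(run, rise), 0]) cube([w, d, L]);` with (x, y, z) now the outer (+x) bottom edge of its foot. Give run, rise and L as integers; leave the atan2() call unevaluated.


// leg length = √(320² + 600²) = 680
// right-leg outer foot x = 2·320 + 98 = 738
// beam min-corner = (320, 0, 600)
translate([320, 0, 600]) cube([98, 1346, 87]);
translate([0, 88, 0]) rotate([0, atan2(320, 600), 0]) cube([26, 54, 680]);
translate([738, 88, 0]) mirror([1, 0, 0]) rotate([0, atan2(320, 600), 0]) cube([26, 54, 680]);
translate([0, 1204, 0]) rotate([0, atan2(320, 600), 0]) cube([26, 54, 680]);
translate([738, 1204, 0]) mirror([1, 0, 0]) rotate([0, atan2(320, 600), 0]) cube([26, 54, 680]);


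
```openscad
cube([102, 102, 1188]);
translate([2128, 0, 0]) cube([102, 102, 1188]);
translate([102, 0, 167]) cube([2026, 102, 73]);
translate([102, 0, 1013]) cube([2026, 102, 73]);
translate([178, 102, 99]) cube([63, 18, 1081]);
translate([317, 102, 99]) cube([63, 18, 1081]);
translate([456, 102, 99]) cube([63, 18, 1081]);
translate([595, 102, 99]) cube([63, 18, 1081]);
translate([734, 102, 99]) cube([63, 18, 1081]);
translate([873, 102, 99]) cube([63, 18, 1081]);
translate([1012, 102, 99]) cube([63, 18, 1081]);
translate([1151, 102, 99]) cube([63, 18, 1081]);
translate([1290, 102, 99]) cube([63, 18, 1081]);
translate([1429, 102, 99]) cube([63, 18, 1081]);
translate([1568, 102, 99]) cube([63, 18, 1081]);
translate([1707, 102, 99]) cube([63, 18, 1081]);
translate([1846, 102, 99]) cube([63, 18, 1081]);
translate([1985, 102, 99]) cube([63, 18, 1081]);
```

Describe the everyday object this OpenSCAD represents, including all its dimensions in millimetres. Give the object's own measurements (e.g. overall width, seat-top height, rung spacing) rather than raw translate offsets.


A fence section. Two 102×102 mm posts, 1188 mm tall, stand on the floor with a clear span of 2026 mm between their inner faces. Two horizontal rails of 102×73 mm section span the gap between the posts with their undersides at z = 167 mm and z = 1013 mm, flush with the posts' −y face. 14 pickets, each 63 mm wide, 18 mm thick and 1081 mm tall, are fixed to the +y face of the rails with their bottoms at z = 99 mm, spaced across the span with a 76 mm gap after the −x post and between neighbouring pickets, with 80 mm left before the +x post.


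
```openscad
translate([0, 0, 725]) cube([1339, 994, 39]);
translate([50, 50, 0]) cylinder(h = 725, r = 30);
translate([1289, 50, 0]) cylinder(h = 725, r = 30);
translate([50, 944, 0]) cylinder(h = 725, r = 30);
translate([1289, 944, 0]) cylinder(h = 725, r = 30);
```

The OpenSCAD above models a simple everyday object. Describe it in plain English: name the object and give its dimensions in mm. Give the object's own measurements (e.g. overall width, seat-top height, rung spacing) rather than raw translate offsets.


A table: top 1339 mm (x) × 994 mm (y), 39 mm thick, upper face at z = 764 mm, on four round legs of 60 mm diameter, each leg's bounding box inset 20 mm from the nearest pair of top edges from z = 0 to the bottom of the top.


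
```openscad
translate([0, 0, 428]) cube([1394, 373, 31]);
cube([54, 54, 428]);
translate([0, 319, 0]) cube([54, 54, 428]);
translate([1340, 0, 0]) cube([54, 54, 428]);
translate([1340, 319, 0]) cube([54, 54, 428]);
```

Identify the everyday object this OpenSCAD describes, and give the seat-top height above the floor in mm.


A bench. The seat-top height is 459 mm.

A long slab on four corner posts — a bench. The slab sits at z = 428 with thickness 31, so the top is 428 + 31 = 459 mm.


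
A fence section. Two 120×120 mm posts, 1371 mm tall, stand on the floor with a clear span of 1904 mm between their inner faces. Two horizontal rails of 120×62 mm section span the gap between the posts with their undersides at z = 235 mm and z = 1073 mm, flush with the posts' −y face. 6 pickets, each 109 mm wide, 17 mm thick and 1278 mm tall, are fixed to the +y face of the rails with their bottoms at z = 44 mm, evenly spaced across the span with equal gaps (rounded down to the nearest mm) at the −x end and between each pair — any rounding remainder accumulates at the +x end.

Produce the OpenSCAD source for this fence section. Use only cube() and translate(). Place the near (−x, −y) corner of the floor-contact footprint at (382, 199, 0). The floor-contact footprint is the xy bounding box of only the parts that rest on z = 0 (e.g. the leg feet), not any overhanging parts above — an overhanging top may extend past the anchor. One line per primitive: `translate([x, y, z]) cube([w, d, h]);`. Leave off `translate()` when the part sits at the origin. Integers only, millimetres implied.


translate([382, 199, 0]) cube([120, 120, 1371]);
translate([2406, 199, 0]) cube([120, 120, 1371]);
translate([502, 199, 235]) cube([1904, 120, 62]);
translate([502, 199, 1073]) cube([1904, 120, 62]);
translate([680, 319, 44]) cube([109, 17, 1278]);
translate([967, 319, 44]) cube([109, 17, 1278]);
translate([1254, 319, 44]) cube([109, 17, 1278]);
translate([1541, 319, 44]) cube([109, 17, 1278]);
translate([1828, 319, 44]) cube([109, 17, 1278]);
translate([2115, 319, 44]) cube([109, 17, 1278]);


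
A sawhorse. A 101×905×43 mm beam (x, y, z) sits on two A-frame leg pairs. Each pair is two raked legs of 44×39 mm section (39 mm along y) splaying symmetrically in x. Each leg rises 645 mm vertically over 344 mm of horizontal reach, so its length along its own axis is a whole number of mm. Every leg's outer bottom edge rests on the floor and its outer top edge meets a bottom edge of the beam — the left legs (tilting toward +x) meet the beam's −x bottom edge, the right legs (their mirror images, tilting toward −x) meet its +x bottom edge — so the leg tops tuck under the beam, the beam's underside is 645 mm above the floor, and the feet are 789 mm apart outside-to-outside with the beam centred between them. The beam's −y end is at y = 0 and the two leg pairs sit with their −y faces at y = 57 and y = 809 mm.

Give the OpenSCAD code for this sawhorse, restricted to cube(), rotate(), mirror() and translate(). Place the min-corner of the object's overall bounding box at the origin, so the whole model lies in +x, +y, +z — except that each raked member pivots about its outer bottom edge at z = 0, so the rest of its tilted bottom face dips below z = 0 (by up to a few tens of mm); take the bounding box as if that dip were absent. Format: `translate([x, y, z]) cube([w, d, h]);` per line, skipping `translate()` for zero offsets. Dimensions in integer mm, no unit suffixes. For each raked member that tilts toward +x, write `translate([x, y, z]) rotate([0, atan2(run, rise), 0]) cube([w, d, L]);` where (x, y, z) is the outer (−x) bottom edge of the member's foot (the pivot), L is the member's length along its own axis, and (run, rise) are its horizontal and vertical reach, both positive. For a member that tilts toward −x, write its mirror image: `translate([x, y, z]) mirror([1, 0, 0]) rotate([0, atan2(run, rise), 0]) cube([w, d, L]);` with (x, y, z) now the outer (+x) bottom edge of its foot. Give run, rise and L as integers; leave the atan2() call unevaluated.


translate([344, 0, 645]) cube([101, 905, 43]);
translate([0, 57, 0]) rotate([0, atan2(344, 645), 0]) cube([44, 39, 731]);
translate([789, 57, 0]) mirror([1, 0, 0]) rotate([0, atan2(344, 645), 0]) cube([44, 39, 731]);
translate([0, 809, 0]) rotate([0, atan2(344, 645), 0]) cube([44, 39, 731]);
translate([789, 809, 0]) mirror([1, 0, 0]) rotate([0, atan2(344, 645), 0]) cube([44, 39, 731]);


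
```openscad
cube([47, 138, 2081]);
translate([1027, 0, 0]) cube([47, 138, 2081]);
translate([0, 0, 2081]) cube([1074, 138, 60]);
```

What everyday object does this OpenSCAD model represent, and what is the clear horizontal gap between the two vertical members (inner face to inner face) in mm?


A door frame. The clear opening width is 980 mm.

Two 2081 mm tall posts with a header on top — a door frame. The left jamb is 47 mm wide at x = 0; the right jamb starts at x = 1027. The clear opening is 1027 − 47 = 980 mm.


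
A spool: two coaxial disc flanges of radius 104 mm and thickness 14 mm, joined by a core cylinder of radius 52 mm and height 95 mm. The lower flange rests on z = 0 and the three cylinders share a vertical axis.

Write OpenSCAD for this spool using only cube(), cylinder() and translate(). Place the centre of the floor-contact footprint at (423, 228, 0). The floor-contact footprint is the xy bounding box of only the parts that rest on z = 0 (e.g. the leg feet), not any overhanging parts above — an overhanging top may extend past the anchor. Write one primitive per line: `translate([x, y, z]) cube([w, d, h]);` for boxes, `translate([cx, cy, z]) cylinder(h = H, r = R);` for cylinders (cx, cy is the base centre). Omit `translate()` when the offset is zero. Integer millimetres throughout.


translate([423, 228, 0]) cylinder(h = 14, r = 104);
translate([423, 228, 14]) cylinder(h = 95, r = 52);
translate([423, 228, 109]) cylinder(h = 14, r = 104);


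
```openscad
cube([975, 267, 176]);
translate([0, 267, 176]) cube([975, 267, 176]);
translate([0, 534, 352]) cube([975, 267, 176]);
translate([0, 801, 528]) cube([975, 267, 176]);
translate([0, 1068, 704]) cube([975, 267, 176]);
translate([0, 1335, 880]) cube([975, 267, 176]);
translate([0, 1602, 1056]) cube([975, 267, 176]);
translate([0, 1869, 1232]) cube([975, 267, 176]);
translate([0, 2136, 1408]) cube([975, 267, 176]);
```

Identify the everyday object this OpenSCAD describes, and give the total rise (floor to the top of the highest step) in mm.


A staircase. The total rise is 1584 mm.

9 identical blocks, each offset up and back from the previous — a staircase. Each step is 176 mm tall and there are 9 of them, so the total rise is 9 × 176 = 1584 mm.


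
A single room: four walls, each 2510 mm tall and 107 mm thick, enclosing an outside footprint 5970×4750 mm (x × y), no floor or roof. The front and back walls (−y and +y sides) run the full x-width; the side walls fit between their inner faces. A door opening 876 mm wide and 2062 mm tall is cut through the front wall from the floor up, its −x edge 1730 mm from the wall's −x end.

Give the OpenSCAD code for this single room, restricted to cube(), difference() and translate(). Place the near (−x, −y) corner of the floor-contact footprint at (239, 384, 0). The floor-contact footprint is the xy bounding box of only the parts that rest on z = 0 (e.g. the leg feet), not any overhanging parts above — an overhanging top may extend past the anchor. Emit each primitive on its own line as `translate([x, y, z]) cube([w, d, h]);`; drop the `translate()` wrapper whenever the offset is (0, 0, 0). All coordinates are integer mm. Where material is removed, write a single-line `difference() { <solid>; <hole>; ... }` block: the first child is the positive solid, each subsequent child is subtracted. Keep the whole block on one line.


difference() { translate([239, 384, 0]) cube([5970, 107, 2510]); translate([1969, 384, 0]) cube([876, 107, 2062]); }
translate([239, 5027, 0]) cube([5970, 107, 2510]);
translate([239, 491, 0]) cube([107, 4536, 2510]);
translate([6102, 491, 0]) cube([107, 4536, 2510]);


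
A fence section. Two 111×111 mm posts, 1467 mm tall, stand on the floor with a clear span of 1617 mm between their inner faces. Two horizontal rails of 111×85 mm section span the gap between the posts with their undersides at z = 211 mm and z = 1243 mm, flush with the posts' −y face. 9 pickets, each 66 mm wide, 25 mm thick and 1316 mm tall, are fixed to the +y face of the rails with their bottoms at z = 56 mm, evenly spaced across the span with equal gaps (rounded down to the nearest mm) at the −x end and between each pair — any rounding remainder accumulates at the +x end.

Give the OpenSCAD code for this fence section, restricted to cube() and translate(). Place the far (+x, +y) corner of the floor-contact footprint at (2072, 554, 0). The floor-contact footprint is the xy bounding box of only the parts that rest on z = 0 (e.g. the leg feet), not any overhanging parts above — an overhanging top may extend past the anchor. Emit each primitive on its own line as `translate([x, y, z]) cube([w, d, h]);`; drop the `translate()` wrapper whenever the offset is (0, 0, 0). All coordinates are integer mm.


translate([233, 443, 0]) cube([111, 111, 1467]);
translate([1961, 443, 0]) cube([111, 111, 1467]);
translate([344, 443, 211]) cube([1617, 111, 85]);
translate([344, 443, 1243]) cube([1617, 111, 85]);
translate([446, 554, 56]) cube([66, 25, 1316]);
translate([614, 554, 56]) cube([66, 25, 1316]);
translate([782, 554, 56]) cube([66, 25, 1316]);
translate([950, 554, 56]) cube([66, 25, 1316]);
translate([1118, 554, 56]) cube([66, 25, 1316]);
translate([1286, 554, 56]) cube([66, 25, 1316]);
translate([1454, 554, 56]) cube([66, 25, 1316]);
translate([1622, 554, 56]) cube([66, 25, 1316]);
translate([1790, 554, 56]) cube([66, 25, 1316]);


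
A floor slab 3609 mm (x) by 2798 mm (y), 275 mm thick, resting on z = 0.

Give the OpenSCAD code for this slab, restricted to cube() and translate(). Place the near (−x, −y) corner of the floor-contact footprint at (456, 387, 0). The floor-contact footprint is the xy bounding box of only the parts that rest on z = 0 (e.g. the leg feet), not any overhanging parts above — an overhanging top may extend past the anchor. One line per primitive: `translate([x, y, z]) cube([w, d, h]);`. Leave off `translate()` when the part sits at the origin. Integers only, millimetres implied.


translate([456, 387, 0]) cube([3609, 2798, 275]);


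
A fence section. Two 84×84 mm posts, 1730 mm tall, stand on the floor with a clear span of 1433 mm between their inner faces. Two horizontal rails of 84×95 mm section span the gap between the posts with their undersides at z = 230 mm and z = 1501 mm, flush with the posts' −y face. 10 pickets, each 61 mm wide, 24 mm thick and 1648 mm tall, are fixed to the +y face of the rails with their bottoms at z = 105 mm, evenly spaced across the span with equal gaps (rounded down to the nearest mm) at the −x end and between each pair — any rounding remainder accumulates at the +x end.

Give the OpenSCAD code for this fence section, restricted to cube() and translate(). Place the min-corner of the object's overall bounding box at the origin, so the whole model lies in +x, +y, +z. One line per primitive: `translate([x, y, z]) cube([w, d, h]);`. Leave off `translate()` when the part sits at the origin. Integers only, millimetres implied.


cube([84, 84, 1730]);
translate([1517, 0, 0]) cube([84, 84, 1730]);
translate([84, 0, 230]) cube([1433, 84, 95]);
translate([84, 0, 1501]) cube([1433, 84, 95]);
translate([158, 84, 105]) cube([61, 24, 1648]);
translate([293, 84, 105]) cube([61, 24, 1648]);
translate([428, 84, 105]) cube([61, 24, 1648]);
translate([563, 84, 105]) cube([61, 24, 1648]);
translate([698, 84, 105]) cube([61, 24, 1648]);
translate([833, 84, 105]) cube([61, 24, 1648]);
translate([968, 84, 105]) cube([61, 24, 1648]);
translate([1103, 84, 105]) cube([61, 24, 1648]);
translate([1238, 84, 105]) cube([61, 24, 1648]);
translate([1373, 84, 105]) cube([61, 24, 1648]);


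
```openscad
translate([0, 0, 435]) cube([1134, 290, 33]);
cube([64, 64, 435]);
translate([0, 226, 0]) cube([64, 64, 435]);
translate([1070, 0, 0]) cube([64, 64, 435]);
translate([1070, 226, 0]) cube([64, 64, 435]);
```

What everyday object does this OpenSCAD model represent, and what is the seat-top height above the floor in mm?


A bench. The seat-top height is 468 mm.

A long slab on four corner posts — a bench. The slab sits at z = 435 with thickness 33, so the top is 435 + 33 = 468 mm.


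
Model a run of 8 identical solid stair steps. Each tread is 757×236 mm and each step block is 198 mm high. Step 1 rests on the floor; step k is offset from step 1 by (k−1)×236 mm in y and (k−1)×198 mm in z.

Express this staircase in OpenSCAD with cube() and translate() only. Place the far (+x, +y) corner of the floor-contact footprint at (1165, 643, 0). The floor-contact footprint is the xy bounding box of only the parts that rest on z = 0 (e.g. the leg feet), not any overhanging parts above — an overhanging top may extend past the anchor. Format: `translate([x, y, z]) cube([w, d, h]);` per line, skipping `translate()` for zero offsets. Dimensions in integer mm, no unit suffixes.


translate([408, 407, 0]) cube([757, 236, 198]);
translate([408, 643, 198]) cube([757, 236, 198]);
translate([408, 879, 396]) cube([757, 236, 198]);
translate([408, 1115, 594]) cube([757, 236, 198]);
translate([408, 1351, 792]) cube([757, 236, 198]);
translate([408, 1587, 990]) cube([757, 236, 198]);
translate([408, 1823, 1188]) cube([757, 236, 198]);
translate([408, 2059, 1386]) cube([757, 236, 198]);


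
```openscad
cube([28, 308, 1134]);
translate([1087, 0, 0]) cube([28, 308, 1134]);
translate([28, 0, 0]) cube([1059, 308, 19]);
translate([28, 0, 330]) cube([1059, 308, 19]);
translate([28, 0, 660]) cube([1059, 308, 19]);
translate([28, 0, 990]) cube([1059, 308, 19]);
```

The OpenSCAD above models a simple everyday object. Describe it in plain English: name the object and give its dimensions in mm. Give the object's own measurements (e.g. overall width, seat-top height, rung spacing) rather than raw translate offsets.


An open bookshelf. Two side panels, each 28 mm thick, 308 mm deep and 1134 mm tall, stand 1115 mm apart (outside-to-outside). Between them sit 4 shelves, each 19 mm thick and 308 mm deep, spanning the full gap between the sides. The bottom shelf rests on the floor (its underside at z = 0) and the clear gap between one shelf's top and the next shelf's underside is 311 mm.


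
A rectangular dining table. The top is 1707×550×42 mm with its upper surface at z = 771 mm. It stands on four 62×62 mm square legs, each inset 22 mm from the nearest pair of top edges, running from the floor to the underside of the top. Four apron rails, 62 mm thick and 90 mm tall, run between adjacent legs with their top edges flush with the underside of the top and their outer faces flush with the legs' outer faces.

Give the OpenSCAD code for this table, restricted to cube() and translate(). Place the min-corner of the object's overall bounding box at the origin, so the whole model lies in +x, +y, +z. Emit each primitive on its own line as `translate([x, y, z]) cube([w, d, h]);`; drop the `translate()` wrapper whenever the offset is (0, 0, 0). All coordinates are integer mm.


translate([0, 0, 729]) cube([1707, 550, 42]);
translate([22, 22, 0]) cube([62, 62, 729]);
translate([1623, 22, 0]) cube([62, 62, 729]);
translate([22, 466, 0]) cube([62, 62, 729]);
translate([1623, 466, 0]) cube([62, 62, 729]);
translate([84, 22, 639]) cube([1539, 62, 90]);
translate([84, 466, 639]) cube([1539, 62, 90]);
translate([22, 84, 639]) cube([62, 382, 90]);
translate([1623, 84, 639]) cube([62, 382, 90]);


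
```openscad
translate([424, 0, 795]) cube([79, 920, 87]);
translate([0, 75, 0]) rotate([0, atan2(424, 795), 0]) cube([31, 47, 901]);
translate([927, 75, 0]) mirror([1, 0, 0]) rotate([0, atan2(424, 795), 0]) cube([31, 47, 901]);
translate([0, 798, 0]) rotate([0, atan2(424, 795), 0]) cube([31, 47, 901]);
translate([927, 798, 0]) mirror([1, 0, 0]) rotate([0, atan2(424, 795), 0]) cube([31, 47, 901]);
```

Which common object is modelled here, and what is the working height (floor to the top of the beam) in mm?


A sawhorse. The overall height is 882 mm.

A beam across two mirrored pairs of raked legs — a sawhorse. The beam's underside is at z = 795 (matching the legs' vertical rise in atan2(424, 795)) and the beam is 87 mm tall, so its top is at 795 + 87 = 882 mm. The raked legs top out at the beam's underside, so that is the highest point.


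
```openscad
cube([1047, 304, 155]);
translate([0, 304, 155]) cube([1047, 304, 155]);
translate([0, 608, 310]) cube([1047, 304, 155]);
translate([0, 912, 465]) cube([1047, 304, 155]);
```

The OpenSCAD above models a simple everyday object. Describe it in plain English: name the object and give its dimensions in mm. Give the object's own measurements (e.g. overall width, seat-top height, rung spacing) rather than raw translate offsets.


A straight staircase of 4 solid steps. Each step is 1047 mm wide (x), 304 mm deep (y, the going) and 155 mm tall (the rise). The first step rests on the floor; each subsequent step sits one going further in +y and one rise higher in +z, directly behind and above the previous step with no overlap.


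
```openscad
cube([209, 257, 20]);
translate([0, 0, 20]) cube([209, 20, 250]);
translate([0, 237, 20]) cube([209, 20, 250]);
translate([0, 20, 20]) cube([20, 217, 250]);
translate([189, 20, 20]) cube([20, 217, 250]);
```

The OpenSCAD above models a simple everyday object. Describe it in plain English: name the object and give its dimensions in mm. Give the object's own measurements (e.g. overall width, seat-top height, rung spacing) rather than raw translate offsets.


An open-topped rectangular box: outside dimensions 209×257×270 mm, with a uniform wall and base thickness of 20 mm. The base is a full 209×257 slab on the floor; four walls sit on top of the base. The front and back walls (the −y and +y sides) span the full width; the two side walls fit between them.


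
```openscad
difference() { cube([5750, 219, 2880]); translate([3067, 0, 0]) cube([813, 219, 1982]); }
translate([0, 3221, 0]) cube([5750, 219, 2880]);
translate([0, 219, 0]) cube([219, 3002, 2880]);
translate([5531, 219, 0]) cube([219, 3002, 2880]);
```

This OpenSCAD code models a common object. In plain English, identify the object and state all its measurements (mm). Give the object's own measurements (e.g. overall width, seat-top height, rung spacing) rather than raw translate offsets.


A single room: four walls, each 2880 mm tall and 219 mm thick, enclosing an outside footprint 5750×3440 mm (x × y), no floor or roof. The front and back walls (−y and +y sides) run the full x-width; the side walls fit between their inner faces. A door opening 813 mm wide and 1982 mm tall is cut through the front wall from the floor up, its −x edge 3067 mm from the wall's −x end.


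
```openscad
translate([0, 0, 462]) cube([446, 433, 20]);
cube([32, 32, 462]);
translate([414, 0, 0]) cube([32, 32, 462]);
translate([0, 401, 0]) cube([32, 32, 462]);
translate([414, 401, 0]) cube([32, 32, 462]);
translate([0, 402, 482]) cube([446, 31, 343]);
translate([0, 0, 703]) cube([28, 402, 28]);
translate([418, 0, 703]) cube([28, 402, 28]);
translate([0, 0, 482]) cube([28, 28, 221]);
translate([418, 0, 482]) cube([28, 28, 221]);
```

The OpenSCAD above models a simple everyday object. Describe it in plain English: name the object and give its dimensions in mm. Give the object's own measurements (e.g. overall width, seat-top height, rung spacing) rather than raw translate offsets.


A chair. The seat is a 446×433×20 mm slab with its top at z = 482 mm, on four 32×32 mm corner legs (flush with the seat edges, standing on z = 0). A flat backrest 31 mm thick, 343 mm tall, spans the full seat width and rises from the seat top along its +y edge, rear face flush with the rear of the seat. Two armrests of 28×28 mm section run along each side from the seat's front edge to the front of the backrest, top faces 249 mm above the seat top and outer faces flush with the seat's x-edges; a 28×28 mm post under the front of each armrest stands on the seat at the front corner.


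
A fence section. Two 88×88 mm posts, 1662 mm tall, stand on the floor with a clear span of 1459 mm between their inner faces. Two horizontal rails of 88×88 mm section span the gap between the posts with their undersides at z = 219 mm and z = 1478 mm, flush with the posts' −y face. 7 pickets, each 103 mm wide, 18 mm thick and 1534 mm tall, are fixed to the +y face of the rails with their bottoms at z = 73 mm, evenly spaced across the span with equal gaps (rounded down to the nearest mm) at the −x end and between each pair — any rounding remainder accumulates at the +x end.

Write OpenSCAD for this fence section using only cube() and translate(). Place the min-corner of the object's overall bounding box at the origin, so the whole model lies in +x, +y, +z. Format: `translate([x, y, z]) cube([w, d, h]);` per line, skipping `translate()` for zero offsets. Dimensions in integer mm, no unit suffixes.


cube([88, 88, 1662]);
translate([1547, 0, 0]) cube([88, 88, 1662]);
translate([88, 0, 219]) cube([1459, 88, 88]);
translate([88, 0, 1478]) cube([1459, 88, 88]);
translate([180, 88, 73]) cube([103, 18, 1534]);
translate([375, 88, 73]) cube([103, 18, 1534]);
translate([570, 88, 73]) cube([103, 18, 1534]);
translate([765, 88, 73]) cube([103, 18, 1534]);
translate([960, 88, 73]) cube([103, 18, 1534]);
translate([1155, 88, 73]) cube([103, 18, 1534]);
translate([1350, 88, 73]) cube([103, 18, 1534]);


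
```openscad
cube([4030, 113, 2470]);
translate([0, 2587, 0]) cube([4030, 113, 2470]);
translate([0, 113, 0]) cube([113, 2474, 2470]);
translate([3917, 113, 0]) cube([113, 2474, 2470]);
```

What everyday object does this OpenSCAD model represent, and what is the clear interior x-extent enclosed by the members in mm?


A house (or room) frame. The interior width is 3804 mm.

Four 2470 mm walls enclosing a rectangle with no floor or roof — a room or house frame. Outside width is 4030 mm and wall thickness is 113 mm, so the interior width is 4030 − 2 × 113 = 3804 mm.


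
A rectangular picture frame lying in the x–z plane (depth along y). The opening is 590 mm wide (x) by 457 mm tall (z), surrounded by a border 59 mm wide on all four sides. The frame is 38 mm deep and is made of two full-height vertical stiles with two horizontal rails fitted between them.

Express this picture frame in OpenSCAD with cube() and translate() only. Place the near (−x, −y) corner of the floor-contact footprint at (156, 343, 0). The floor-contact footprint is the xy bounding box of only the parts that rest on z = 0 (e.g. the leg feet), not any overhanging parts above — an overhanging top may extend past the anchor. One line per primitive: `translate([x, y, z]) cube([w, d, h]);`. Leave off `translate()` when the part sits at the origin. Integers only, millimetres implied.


translate([156, 343, 0]) cube([59, 38, 575]);
translate([805, 343, 0]) cube([59, 38, 575]);
translate([215, 343, 0]) cube([590, 38, 59]);
translate([215, 343, 516]) cube([590, 38, 59]);


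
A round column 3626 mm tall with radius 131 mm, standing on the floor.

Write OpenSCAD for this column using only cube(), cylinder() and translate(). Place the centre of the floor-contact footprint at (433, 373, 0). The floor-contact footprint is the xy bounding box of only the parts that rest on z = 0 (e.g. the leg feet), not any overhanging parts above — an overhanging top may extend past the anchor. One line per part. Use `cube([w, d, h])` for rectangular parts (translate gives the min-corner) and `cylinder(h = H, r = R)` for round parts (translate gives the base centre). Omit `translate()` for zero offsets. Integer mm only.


translate([433, 373, 0]) cylinder(h = 3626, r = 131);


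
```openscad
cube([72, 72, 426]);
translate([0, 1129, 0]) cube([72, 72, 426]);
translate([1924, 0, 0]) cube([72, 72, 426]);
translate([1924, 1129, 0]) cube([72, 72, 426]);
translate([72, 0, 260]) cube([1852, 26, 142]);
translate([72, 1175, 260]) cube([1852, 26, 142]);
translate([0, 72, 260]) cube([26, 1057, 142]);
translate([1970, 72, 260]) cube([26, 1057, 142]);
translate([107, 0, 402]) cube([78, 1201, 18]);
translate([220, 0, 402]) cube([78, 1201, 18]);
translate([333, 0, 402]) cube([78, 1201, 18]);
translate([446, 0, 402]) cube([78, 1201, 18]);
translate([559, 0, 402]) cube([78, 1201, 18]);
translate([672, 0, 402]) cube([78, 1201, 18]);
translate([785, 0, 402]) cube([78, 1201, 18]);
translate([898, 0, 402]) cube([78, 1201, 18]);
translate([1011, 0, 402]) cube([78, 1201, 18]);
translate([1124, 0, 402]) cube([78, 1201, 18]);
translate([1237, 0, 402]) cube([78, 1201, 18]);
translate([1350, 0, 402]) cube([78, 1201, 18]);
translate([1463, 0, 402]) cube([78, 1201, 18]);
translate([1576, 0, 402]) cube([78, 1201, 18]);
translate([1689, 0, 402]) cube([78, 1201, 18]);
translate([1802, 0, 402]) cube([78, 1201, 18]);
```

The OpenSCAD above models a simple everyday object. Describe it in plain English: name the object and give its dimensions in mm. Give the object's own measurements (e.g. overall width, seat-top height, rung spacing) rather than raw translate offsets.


A bed frame 1996 mm long (x) by 1201 mm wide (y). Four 72×72 mm corner posts, 426 mm tall, at the corners of the footprint. Four rails of 26 mm thickness and 142 mm height run between adjacent posts with their undersides at z = 260 mm, their outer faces flush with the outside of the frame (the two x-running rails run between the posts' inner faces; the two y-running rails run between the posts' inner faces). 16 slats, each 78 mm wide (x) and 18 mm thick, lie across the top of the two x-running rails, running the full 1201 mm width of the frame in y; along x they sit between the end posts with a 35 mm gap after the −x posts and between neighbouring slats, leaving 44 mm before the +x posts.


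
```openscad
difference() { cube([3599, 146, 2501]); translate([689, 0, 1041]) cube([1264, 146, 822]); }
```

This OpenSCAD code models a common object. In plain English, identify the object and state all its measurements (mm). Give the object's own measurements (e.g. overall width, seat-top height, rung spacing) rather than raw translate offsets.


A wall 3599 mm long (x), 146 mm thick (y), 2501 mm tall, with a rectangular window opening cut through it. The opening is 1264 mm wide and 822 mm tall; its sill is at z = 1041 mm and its near (−x) edge is 689 mm from the wall's −x end. The opening passes through the full wall thickness.


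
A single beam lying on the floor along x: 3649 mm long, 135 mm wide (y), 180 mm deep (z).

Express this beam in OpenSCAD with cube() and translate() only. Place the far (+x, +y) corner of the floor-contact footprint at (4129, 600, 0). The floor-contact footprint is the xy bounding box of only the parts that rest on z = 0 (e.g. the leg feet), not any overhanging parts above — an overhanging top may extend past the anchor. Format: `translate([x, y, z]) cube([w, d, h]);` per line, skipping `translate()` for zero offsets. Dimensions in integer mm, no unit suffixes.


translate([480, 465, 0]) cube([3649, 135, 180]);


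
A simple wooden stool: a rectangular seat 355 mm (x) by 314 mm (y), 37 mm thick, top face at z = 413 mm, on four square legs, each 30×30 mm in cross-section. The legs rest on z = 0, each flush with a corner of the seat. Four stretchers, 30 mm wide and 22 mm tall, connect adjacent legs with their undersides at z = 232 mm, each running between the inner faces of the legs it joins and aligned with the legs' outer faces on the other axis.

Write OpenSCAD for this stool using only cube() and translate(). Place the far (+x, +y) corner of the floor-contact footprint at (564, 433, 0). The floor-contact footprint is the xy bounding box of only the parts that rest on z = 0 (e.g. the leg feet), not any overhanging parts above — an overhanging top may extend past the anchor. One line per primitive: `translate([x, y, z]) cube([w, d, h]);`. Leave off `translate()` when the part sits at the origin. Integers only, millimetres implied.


// leg_h = 413 - 37 = 376
// stretcher span = 355 - 2*30 = 295
translate([209, 119, 376]) cube([355, 314, 37]);
translate([209, 119, 0]) cube([30, 30, 376]);
translate([534, 119, 0]) cube([30, 30, 376]);
translate([209, 403, 0]) cube([30, 30, 376]);
translate([534, 403, 0]) cube([30, 30, 376]);
translate([239, 119, 232]) cube([295, 30, 22]);
translate([239, 403, 232]) cube([295, 30, 22]);
translate([209, 149, 232]) cube([30, 254, 22]);
translate([534, 149, 232]) cube([30, 254, 22]);


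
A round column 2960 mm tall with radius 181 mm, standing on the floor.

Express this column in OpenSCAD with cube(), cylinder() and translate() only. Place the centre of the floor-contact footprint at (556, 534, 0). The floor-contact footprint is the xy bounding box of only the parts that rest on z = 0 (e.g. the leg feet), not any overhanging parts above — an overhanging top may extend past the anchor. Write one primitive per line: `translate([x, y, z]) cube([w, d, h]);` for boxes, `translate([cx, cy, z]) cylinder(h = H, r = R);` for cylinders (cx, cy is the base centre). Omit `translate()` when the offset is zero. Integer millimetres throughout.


translate([556, 534, 0]) cylinder(h = 2960, r = 181);


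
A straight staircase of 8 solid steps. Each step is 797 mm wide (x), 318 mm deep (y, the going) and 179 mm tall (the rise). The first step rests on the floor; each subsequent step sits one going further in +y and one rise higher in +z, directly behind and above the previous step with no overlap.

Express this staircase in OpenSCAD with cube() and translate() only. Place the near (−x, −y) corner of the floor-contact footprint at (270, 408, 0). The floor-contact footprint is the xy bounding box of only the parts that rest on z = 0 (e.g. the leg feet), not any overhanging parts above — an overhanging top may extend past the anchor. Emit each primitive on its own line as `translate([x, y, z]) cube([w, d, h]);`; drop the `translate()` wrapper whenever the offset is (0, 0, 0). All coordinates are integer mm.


translate([270, 408, 0]) cube([797, 318, 179]);
translate([270, 726, 179]) cube([797, 318, 179]);
translate([270, 1044, 358]) cube([797, 318, 179]);
translate([270, 1362, 537]) cube([797, 318, 179]);
translate([270, 1680, 716]) cube([797, 318, 179]);
translate([270, 1998, 895]) cube([797, 318, 179]);
translate([270, 2316, 1074]) cube([797, 318, 179]);
translate([270, 2634, 1253]) cube([797, 318, 179]);


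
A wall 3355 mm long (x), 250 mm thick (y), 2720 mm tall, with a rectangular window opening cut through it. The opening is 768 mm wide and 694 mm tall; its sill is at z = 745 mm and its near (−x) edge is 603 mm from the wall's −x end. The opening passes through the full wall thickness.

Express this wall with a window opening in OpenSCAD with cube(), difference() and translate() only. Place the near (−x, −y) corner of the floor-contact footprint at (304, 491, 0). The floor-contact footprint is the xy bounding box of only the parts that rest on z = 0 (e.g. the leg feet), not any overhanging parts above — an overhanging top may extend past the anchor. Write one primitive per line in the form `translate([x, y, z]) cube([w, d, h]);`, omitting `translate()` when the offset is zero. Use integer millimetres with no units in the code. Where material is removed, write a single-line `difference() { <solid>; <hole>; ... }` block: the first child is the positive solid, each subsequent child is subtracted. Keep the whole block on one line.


difference() { translate([304, 491, 0]) cube([3355, 250, 2720]); translate([907, 491, 745]) cube([768, 250, 694]); }
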